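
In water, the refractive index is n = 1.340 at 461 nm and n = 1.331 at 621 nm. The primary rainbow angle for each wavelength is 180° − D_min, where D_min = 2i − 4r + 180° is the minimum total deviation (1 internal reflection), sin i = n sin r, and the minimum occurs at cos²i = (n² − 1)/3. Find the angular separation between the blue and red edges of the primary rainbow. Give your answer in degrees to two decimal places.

1.30°

At 461 nm (n = 1.340): cos²i = 0.26520 → i = 59.004°, r = 39.770°, D_min = 138.929°, rainbow angle = 41.071°.
At 621 nm (n = 1.331): cos²i = 0.25719 → i = 59.527°, r = 40.356°, D_min = 137.630°, rainbow angle = 42.370°.
Angular width = |41.071° − 42.370°| = 1.299°.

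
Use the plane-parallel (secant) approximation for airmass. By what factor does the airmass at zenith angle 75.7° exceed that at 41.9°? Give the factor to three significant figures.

X(75.7°)/X(41.9°) = sec 75.7° / sec 41.9° = cos 41.9° / cos 75.7° = 0.7443/0.2470 = 3.0134.

3.01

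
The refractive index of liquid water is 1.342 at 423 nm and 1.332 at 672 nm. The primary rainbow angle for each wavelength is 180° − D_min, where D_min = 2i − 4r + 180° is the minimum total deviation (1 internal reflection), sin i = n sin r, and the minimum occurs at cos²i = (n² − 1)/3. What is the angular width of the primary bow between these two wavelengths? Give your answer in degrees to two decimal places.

1.44°

At 423 nm (n = 1.342): cos²i = 0.26699 → i = 58.888°, r = 39.641°, D_min = 139.213°, rainbow angle = 40.787°.
At 672 nm (n = 1.332): cos²i = 0.25807 → i = 59.469°, r = 40.290°, D_min = 137.776°, rainbow angle = 42.224°.
Angular width = |40.787° − 42.224°| = 1.437°.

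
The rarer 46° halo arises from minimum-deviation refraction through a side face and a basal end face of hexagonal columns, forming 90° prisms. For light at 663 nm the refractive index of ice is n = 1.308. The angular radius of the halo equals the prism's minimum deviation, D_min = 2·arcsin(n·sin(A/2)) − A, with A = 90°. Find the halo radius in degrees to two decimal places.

n·sin(A/2) = 1.308 × sin 45° = 1.308 × 0.7071 = 0.9249.
D_min = 2·arcsin(0.9249) − 90° = 2 × 67.653° − 90° = 45.305°.

45.31°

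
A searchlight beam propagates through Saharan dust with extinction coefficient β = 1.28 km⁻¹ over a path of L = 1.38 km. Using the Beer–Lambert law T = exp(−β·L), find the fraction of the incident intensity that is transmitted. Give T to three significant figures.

τ = β·L = 1.28 × 1.38 = 1.7664.
T = exp(−1.7664) = 0.1709.

0.171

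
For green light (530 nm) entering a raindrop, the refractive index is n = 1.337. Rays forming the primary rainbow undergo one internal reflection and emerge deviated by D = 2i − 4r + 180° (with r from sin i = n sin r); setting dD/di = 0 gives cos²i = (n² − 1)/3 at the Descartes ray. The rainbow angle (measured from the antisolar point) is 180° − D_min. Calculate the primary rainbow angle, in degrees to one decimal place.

cos²i = (1.78757 − 1)/3 = 0.26252; i = arccos(0.51237) = 59.178°.
sin r = sin 59.178°/1.337 = 0.64231; r = 39.964°.
D_min = 2·59.178° − 4·39.964° + 180° = 138.500°.
Rainbow angle = 180° − D_min = 41.500°.

41.5°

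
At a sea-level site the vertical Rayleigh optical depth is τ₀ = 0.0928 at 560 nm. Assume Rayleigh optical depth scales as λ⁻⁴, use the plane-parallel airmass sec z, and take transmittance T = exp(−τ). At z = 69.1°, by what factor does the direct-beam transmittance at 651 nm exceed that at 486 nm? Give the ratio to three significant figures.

Airmass: sec 69.1° = 2.8032.
τ(651 nm) = 0.0928 × (560/651)⁴ × 2.8032 = 0.0928 × 0.5476 × 2.8032 = 0.1424.
τ(486 nm) = 0.0928 × (560/486)⁴ × 2.8032 = 0.0928 × 1.7628 × 2.8032 = 0.4586.
T(651)/T(486) = exp(τ_B − τ_A) = exp(0.3161) = 1.3718.

1.37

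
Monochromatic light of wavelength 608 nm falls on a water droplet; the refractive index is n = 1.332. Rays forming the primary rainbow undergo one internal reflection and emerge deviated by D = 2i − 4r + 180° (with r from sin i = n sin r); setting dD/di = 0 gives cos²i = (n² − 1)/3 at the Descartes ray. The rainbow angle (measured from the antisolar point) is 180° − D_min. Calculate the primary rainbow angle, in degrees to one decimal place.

cos²i = (1.77422 − 1)/3 = 0.25807; i = arccos(0.50801) = 59.469°.
sin r = sin 59.469°/1.332 = 0.64666; r = 40.290°.
D_min = 2·59.469° − 4·40.290° + 180° = 137.776°.
Rainbow angle = 180° − D_min = 42.224°.

42.2°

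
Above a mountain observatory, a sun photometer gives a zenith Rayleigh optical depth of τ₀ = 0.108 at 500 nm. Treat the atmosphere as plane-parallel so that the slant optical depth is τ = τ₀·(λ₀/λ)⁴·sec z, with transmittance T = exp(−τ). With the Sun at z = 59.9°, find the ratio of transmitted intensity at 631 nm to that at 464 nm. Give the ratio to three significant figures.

1.23

Airmass: sec 59.9° = 1.9940.
τ(631 nm) = 0.108 × (500/631)⁴ × 1.9940 = 0.108 × 0.3942 × 1.9940 = 0.0849.
τ(464 nm) = 0.108 × (500/464)⁴ × 1.9940 = 0.108 × 1.3484 × 1.9940 = 0.2904.
T(631)/T(464) = exp(τ_B − τ_A) = exp(0.2055) = 1.2281.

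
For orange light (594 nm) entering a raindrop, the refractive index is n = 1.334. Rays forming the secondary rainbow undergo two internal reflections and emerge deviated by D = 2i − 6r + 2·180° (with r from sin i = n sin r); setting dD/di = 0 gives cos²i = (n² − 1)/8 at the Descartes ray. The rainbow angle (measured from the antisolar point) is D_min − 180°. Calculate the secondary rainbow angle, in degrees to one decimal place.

cos²i = (1.77956 − 1)/8 = 0.09744; i = arccos(0.31216) = 71.810°.
sin r = sin 71.810°/1.334 = 0.71217; r = 45.411°.
D_min = 2·71.810° − 6·45.411° + 360° = 231.153°.
Rainbow angle = D_min − 180° = 51.153°.

51.2°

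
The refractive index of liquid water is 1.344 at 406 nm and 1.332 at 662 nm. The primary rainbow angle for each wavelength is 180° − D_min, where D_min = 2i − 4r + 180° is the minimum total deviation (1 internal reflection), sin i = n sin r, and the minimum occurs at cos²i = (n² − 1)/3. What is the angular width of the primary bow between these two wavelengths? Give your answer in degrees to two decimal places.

1.72°

At 406 nm (n = 1.344): cos²i = 0.26878 → i = 58.772°, r = 39.512°, D_min = 139.495°, rainbow angle = 40.505°.
At 662 nm (n = 1.332): cos²i = 0.25807 → i = 59.469°, r = 40.290°, D_min = 137.776°, rainbow angle = 42.224°.
Angular width = |40.505° − 42.224°| = 1.719°.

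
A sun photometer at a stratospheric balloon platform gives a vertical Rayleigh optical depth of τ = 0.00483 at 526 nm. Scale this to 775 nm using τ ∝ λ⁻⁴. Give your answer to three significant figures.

0.00102

τ(775 nm) = τ(526 nm) × (526/775)⁴ = 0.00483 × (0.6787)⁴ = 0.00483 × 0.2122 = 0.0010.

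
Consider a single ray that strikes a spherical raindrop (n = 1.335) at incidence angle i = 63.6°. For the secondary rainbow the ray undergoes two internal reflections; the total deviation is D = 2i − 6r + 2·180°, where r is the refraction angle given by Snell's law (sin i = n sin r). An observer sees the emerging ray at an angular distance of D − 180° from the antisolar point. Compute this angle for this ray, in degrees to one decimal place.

54.4°

sin r = sin 63.6° / 1.335 = 0.8957/1.335 = 0.6709; r = 42.14°.
D = 2·63.6° − 6·42.14° + 2·180° = 127.20° − 252.84° + 360° = 234.36°.
Angle from antisolar point = D − 180° = 54.36°.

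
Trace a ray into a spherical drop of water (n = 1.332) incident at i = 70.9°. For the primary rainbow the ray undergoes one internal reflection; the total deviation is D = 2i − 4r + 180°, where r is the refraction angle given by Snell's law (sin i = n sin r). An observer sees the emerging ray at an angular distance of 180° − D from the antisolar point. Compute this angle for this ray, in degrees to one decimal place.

sin r = sin 70.9° / 1.332 = 0.9449/1.332 = 0.7094; r = 45.19°.
D = 2·70.9° − 4·45.19° + 180° = 141.80° − 180.75° + 180° = 141.05°.
Angle from antisolar point = 180° − D = 38.95°.

39.0°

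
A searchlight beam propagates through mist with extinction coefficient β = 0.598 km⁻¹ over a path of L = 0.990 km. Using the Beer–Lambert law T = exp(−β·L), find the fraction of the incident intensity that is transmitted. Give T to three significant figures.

τ = β·L = 0.598 × 0.990 = 0.5920.
T = exp(−0.5920) = 0.5532.

0.553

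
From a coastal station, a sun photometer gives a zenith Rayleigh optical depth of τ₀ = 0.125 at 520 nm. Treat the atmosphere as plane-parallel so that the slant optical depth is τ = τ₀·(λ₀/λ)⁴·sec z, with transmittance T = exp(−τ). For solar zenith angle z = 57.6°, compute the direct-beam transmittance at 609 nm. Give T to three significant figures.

0.883

sec 57.6° = 1.8663.
τ = 0.125 × (520/609)⁴ × 1.8663 = 0.125 × 0.5316 × 1.8663 = 0.1240.
T = exp(−0.1240) = 0.8834.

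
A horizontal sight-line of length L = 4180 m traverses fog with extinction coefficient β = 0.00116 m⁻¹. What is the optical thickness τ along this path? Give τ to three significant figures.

4.85

τ = β·L = 0.00116 × 4180 = 4.8488.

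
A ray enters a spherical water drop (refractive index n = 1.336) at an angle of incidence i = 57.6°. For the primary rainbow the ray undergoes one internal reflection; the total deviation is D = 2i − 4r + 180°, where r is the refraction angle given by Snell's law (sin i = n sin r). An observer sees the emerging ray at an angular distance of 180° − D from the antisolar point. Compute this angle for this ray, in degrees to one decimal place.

sin r = sin 57.6° / 1.336 = 0.8443/1.336 = 0.6320; r = 39.20°.
D = 2·57.6° − 4·39.20° + 180° = 115.20° − 156.79° + 180° = 138.41°.
Angle from antisolar point = 180° − D = 41.59°.

41.6°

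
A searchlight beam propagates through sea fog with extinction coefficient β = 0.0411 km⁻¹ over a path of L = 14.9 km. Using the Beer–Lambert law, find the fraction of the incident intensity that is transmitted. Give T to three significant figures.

0.542

τ = β·L = 0.0411 × 14.9 = 0.6124.
T = exp(−0.6124) = 0.5421.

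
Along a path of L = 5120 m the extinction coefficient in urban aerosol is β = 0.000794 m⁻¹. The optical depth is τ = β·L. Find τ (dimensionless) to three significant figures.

τ = β·L = 0.000794 × 5120 = 4.0653.

4.07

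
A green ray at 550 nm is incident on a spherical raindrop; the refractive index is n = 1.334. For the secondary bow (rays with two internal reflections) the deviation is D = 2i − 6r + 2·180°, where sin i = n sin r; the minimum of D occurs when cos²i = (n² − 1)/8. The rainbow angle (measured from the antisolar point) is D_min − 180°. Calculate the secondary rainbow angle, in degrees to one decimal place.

51.2°

cos²i = (1.77956 − 1)/8 = 0.09744; i = arccos(0.31216) = 71.810°.
sin r = sin 71.810°/1.334 = 0.71217; r = 45.411°.
D_min = 2·71.810° − 6·45.411° + 360° = 231.153°.
Rainbow angle = D_min − 180° = 51.153°.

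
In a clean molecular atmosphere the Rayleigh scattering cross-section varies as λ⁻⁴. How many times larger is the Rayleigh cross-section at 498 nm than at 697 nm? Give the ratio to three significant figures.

Rayleigh scattering ∝ λ⁻⁴, so the ratio of coefficients is the inverse fourth power of the wavelength ratio.
σ(498)/σ(697) = (697/498)⁴ = (1.3996)⁴ = 3.837.

3.84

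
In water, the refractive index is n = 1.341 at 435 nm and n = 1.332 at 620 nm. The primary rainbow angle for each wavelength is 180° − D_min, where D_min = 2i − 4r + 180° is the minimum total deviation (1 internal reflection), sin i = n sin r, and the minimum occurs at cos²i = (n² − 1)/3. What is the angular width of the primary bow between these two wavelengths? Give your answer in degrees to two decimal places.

At 435 nm (n = 1.341): cos²i = 0.26609 → i = 58.946°, r = 39.705°, D_min = 139.071°, rainbow angle = 40.929°.
At 620 nm (n = 1.332): cos²i = 0.25807 → i = 59.469°, r = 40.290°, D_min = 137.776°, rainbow angle = 42.224°.
Angular width = |40.929° − 42.224°| = 1.295°.

1.29°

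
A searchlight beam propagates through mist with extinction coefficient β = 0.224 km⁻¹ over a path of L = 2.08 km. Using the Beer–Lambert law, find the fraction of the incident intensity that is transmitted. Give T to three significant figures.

0.628

τ = β·L = 0.224 × 2.08 = 0.4659.
T = exp(−0.4659) = 0.6276.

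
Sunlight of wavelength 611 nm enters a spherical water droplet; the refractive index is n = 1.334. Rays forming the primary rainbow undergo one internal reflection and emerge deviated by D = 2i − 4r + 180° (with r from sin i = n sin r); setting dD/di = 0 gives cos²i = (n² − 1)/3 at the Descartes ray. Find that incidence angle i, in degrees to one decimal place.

59.4°

cos²i = (1.334² − 1)/3 = (1.77956 − 1)/3 = 0.25985.
cos i = 0.50976, so i = 59.352°.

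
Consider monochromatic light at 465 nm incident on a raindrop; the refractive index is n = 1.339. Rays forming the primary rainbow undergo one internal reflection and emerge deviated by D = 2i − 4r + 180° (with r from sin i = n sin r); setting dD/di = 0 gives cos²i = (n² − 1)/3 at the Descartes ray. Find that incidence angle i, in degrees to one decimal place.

cos²i = (1.339² − 1)/3 = (1.79292 − 1)/3 = 0.26431.
cos i = 0.51411, so i = 59.062°.

59.1°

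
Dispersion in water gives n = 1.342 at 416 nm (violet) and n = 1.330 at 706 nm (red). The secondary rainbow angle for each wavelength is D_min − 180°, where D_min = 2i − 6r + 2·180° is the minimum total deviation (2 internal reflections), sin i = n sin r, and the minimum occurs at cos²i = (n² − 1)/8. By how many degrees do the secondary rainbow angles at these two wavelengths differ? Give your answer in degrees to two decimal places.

3.12°

At 416 nm (n = 1.342): cos²i = 0.10012 → i = 71.554°, r = 44.981°, D_min = 233.222°, rainbow angle = 53.222°.
At 706 nm (n = 1.330): cos²i = 0.09611 → i = 71.940°, r = 45.630°, D_min = 230.101°, rainbow angle = 50.101°.
Angular width = |53.222° − 50.101°| = 3.121°.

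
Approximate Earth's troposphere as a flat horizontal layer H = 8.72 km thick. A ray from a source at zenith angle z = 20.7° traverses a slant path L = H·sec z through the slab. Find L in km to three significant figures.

sec z = 1/cos 20.7° = 1.0690.
L = 8.72 × 1.0690 = 9.322 km.

9.32 km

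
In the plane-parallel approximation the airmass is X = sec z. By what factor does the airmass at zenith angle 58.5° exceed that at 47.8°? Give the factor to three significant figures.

1.29

X(58.5°)/X(47.8°) = sec 58.5° / sec 47.8° = cos 47.8° / cos 58.5° = 0.6717/0.5225 = 1.2856.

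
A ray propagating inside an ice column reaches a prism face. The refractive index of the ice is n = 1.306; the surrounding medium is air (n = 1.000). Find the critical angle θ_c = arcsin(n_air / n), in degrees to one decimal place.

50.0°

sin θ_c = n_air / n = 1.000 / 1.306 = 0.7657.
θ_c = arcsin(0.7657) = 49.97°.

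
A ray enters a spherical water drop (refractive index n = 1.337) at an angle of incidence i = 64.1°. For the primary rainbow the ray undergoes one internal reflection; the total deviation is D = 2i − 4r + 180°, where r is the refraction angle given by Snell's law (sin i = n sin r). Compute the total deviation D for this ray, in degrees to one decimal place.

139.1°

sin r = sin 64.1° / 1.337 = 0.8996/1.337 = 0.6728; r = 42.28°.
D = 2·64.1° − 4·42.28° + 180° = 128.20° − 169.14° + 180° = 139.06°.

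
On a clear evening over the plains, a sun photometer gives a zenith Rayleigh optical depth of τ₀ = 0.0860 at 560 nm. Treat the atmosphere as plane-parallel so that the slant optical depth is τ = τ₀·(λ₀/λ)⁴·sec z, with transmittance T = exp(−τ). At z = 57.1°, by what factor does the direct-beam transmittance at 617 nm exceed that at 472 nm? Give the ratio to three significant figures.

1.23

Airmass: sec 57.1° = 1.8410.
τ(617 nm) = 0.0860 × (560/617)⁴ × 1.8410 = 0.0860 × 0.6786 × 1.8410 = 0.1074.
τ(472 nm) = 0.0860 × (560/472)⁴ × 1.8410 = 0.0860 × 1.9815 × 1.8410 = 0.3137.
T(617)/T(472) = exp(τ_B − τ_A) = exp(0.2063) = 1.2291.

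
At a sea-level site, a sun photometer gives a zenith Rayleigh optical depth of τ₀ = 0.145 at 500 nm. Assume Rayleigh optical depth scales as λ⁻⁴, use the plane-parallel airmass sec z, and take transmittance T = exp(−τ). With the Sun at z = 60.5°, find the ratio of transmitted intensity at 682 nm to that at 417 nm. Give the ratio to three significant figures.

1.69

Airmass: sec 60.5° = 2.0308.
τ(682 nm) = 0.145 × (500/682)⁴ × 2.0308 = 0.145 × 0.2889 × 2.0308 = 0.0851.
τ(417 nm) = 0.145 × (500/417)⁴ × 2.0308 = 0.145 × 2.0670 × 2.0308 = 0.6086.
T(682)/T(417) = exp(τ_B − τ_A) = exp(0.5236) = 1.6881.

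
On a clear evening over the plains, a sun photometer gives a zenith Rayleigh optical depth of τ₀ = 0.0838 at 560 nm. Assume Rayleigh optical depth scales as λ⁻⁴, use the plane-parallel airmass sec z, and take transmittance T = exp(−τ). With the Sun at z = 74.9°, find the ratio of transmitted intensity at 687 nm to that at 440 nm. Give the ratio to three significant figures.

Airmass: sec 74.9° = 3.8387.
τ(687 nm) = 0.0838 × (560/687)⁴ × 3.8387 = 0.0838 × 0.4415 × 3.8387 = 0.1420.
τ(440 nm) = 0.0838 × (560/440)⁴ × 3.8387 = 0.0838 × 2.6239 × 3.8387 = 0.8441.
T(687)/T(440) = exp(τ_B − τ_A) = exp(0.7020) = 2.0178.

2.02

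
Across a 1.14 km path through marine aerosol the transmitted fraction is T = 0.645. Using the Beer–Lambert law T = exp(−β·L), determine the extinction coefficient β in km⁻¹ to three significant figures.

Beer–Lambert: T = exp(−βL) ⇒ β = −ln(T)/L = −ln(0.645)/1.14 = 0.4385/1.14 = 0.3847 km⁻¹.

0.385 km⁻¹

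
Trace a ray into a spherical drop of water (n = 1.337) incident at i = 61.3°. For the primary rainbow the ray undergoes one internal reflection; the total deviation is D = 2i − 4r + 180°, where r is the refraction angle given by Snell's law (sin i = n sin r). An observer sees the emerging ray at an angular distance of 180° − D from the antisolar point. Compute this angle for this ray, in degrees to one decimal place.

sin r = sin 61.3° / 1.337 = 0.8771/1.337 = 0.6561; r = 41.00°.
D = 2·61.3° − 4·41.00° + 180° = 122.60° − 164.00° + 180° = 138.60°.
Angle from antisolar point = 180° − D = 41.40°.

41.4°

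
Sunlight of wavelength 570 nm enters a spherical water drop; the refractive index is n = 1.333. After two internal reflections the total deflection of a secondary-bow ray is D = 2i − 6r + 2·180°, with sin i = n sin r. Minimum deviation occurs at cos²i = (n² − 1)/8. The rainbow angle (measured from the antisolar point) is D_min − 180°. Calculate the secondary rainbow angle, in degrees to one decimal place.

50.9°

cos²i = (1.77689 − 1)/8 = 0.09711; i = arccos(0.31163) = 71.843°.
sin r = sin 71.843°/1.333 = 0.71283; r = 45.466°.
D_min = 2·71.843° − 6·45.466° + 360° = 230.891°.
Rainbow angle = D_min − 180° = 50.891°.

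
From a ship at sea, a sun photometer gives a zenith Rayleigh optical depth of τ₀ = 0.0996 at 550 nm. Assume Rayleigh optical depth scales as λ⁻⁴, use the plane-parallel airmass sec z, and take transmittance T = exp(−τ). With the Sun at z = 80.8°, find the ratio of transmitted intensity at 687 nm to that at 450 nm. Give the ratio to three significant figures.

Airmass: sec 80.8° = 6.2546.
τ(687 nm) = 0.0996 × (550/687)⁴ × 6.2546 = 0.0996 × 0.4108 × 6.2546 = 0.2559.
τ(450 nm) = 0.0996 × (550/450)⁴ × 6.2546 = 0.0996 × 2.2315 × 6.2546 = 1.3902.
T(687)/T(450) = exp(τ_B − τ_A) = exp(1.1342) = 3.1088.

3.11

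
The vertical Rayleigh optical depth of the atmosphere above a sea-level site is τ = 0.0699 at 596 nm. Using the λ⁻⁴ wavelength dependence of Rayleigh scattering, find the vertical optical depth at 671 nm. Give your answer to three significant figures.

τ(671 nm) = τ(596 nm) × (596/671)⁴ = 0.0699 × (0.8882)⁴ = 0.0699 × 0.6224 = 0.0435.

0.0435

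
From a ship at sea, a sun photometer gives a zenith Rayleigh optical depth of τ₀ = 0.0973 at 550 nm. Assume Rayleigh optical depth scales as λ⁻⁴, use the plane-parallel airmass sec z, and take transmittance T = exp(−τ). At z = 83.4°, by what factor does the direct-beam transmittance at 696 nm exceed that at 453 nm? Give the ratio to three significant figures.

Airmass: sec 83.4° = 8.7004.
τ(696 nm) = 0.0973 × (550/696)⁴ × 8.7004 = 0.0973 × 0.3900 × 8.7004 = 0.3301.
τ(453 nm) = 0.0973 × (550/453)⁴ × 8.7004 = 0.0973 × 2.1730 × 8.7004 = 1.8395.
T(696)/T(453) = exp(τ_B − τ_A) = exp(1.5094) = 4.5241.

4.52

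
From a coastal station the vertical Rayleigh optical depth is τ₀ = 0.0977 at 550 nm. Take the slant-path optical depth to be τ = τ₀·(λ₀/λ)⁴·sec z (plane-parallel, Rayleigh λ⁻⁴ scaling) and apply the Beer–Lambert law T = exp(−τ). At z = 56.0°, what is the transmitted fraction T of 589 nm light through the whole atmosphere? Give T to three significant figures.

sec 56.0° = 1.7883.
τ = 0.0977 × (550/589)⁴ × 1.7883 = 0.0977 × 0.7603 × 1.7883 = 0.1328.
T = exp(−0.1328) = 0.8756.

0.876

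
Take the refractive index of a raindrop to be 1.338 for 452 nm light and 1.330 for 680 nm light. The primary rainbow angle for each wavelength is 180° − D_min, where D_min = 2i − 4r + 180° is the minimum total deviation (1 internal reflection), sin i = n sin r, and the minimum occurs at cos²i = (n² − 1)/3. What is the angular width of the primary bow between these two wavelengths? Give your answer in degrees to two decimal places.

At 452 nm (n = 1.338): cos²i = 0.26341 → i = 59.120°, r = 39.899°, D_min = 138.643°, rainbow angle = 41.357°.
At 680 nm (n = 1.330): cos²i = 0.25630 → i = 59.585°, r = 40.422°, D_min = 137.484°, rainbow angle = 42.516°.
Angular width = |41.357° − 42.516°| = 1.160°.

1.16°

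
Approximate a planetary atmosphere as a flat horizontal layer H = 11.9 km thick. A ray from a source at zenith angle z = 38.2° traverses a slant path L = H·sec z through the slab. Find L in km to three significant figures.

sec z = 1/cos 38.2° = 1.2725.
L = 11.9 × 1.2725 = 15.143 km.

15.1 km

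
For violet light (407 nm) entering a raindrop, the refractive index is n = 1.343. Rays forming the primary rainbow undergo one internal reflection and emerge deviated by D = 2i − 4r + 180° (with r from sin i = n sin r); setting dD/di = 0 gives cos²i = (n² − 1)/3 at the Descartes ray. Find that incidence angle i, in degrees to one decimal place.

58.8°

cos²i = (1.343² − 1)/3 = (1.80365 − 1)/3 = 0.26788.
cos i = 0.51757, so i = 58.830°.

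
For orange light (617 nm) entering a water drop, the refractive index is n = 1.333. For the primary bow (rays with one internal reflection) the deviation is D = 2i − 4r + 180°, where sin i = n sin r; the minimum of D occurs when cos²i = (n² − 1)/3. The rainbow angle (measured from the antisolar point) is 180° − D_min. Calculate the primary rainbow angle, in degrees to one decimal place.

cos²i = (1.77689 − 1)/3 = 0.25896; i = arccos(0.50888) = 59.410°.
sin r = sin 59.410°/1.333 = 0.64579; r = 40.225°.
D_min = 2·59.410° − 4·40.225° + 180° = 137.922°.
Rainbow angle = 180° − D_min = 42.078°.

42.1°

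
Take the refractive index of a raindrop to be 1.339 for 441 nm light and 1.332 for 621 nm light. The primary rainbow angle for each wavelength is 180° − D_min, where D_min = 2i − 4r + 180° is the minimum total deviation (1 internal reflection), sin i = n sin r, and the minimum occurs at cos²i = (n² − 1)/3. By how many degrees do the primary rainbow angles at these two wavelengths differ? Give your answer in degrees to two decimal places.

1.01°

At 441 nm (n = 1.339): cos²i = 0.26431 → i = 59.062°, r = 39.834°, D_min = 138.786°, rainbow angle = 41.214°.
At 621 nm (n = 1.332): cos²i = 0.25807 → i = 59.469°, r = 40.290°, D_min = 137.776°, rainbow angle = 42.224°.
Angular width = |41.214° − 42.224°| = 1.010°.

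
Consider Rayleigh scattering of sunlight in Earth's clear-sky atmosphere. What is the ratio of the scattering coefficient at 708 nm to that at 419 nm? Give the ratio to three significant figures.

0.123

Rayleigh scattering ∝ λ⁻⁴, so the ratio of coefficients is the inverse fourth power of the wavelength ratio.
σ(708)/σ(419) = (419/708)⁴ = (0.5918)⁴ = 0.1227.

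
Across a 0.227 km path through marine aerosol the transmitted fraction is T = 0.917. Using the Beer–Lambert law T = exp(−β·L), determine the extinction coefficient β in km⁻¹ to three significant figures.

Beer–Lambert: T = exp(−βL) ⇒ β = −ln(T)/L = −ln(0.917)/0.227 = 0.0866/0.227 = 0.3817 km⁻¹.

0.382 km⁻¹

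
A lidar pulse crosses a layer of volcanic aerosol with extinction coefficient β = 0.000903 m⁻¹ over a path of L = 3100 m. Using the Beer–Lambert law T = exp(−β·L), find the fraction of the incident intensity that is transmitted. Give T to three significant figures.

τ = β·L = 0.000903 × 3100 = 2.7993.
T = exp(−2.7993) = 0.0609.

0.0609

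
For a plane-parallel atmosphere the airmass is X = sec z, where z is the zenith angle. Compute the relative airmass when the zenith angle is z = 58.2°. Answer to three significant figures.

1.90

X = sec z = 1/cos 58.2° = 1/0.5270 = 1.8977.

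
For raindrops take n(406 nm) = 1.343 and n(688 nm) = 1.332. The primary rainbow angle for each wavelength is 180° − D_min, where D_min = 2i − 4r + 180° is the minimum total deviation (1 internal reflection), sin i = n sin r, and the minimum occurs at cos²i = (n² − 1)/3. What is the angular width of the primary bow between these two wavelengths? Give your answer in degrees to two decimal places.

At 406 nm (n = 1.343): cos²i = 0.26788 → i = 58.830°, r = 39.577°, D_min = 139.354°, rainbow angle = 40.646°.
At 688 nm (n = 1.332): cos²i = 0.25807 → i = 59.469°, r = 40.290°, D_min = 137.776°, rainbow angle = 42.224°.
Angular width = |40.646° − 42.224°| = 1.578°.

1.58°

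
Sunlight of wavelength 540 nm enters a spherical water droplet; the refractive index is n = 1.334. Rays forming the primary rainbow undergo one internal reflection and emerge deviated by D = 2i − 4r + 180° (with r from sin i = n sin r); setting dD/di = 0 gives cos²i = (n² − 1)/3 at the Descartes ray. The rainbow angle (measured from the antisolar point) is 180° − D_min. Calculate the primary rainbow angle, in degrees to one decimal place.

cos²i = (1.77956 − 1)/3 = 0.25985; i = arccos(0.50976) = 59.352°.
sin r = sin 59.352°/1.334 = 0.64492; r = 40.159°.
D_min = 2·59.352° − 4·40.159° + 180° = 138.067°.
Rainbow angle = 180° − D_min = 41.933°.

41.9°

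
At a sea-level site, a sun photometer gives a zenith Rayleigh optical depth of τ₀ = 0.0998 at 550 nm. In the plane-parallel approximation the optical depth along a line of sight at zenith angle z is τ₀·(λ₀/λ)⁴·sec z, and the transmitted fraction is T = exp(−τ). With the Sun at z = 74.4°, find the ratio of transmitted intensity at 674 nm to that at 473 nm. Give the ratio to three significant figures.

Airmass: sec 74.4° = 3.7186.
τ(674 nm) = 0.0998 × (550/674)⁴ × 3.7186 = 0.0998 × 0.4434 × 3.7186 = 0.1646.
τ(473 nm) = 0.0998 × (550/473)⁴ × 3.7186 = 0.0998 × 1.8281 × 3.7186 = 0.6784.
T(674)/T(473) = exp(τ_B − τ_A) = exp(0.5139) = 1.6718.

1.67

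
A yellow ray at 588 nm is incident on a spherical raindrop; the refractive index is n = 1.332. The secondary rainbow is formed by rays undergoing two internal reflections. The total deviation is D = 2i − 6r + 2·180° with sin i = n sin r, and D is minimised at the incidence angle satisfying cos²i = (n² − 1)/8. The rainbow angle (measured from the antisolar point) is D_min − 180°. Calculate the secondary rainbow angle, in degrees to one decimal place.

cos²i = (1.77422 − 1)/8 = 0.09678; i = arccos(0.31109) = 71.875°.
sin r = sin 71.875°/1.332 = 0.71350; r = 45.520°.
D_min = 2·71.875° − 6·45.520° + 360° = 230.628°.
Rainbow angle = D_min − 180° = 50.628°.

50.6°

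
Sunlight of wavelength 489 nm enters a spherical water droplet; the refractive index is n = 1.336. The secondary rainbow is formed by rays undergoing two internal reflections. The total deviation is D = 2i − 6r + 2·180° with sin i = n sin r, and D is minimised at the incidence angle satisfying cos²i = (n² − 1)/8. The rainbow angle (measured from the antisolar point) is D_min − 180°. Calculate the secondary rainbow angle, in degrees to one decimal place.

51.7°

cos²i = (1.78490 − 1)/8 = 0.09811; i = arccos(0.31323) = 71.746°.
sin r = sin 71.746°/1.336 = 0.71084; r = 45.303°.
D_min = 2·71.746° − 6·45.303° + 360° = 231.674°.
Rainbow angle = D_min − 180° = 51.674°.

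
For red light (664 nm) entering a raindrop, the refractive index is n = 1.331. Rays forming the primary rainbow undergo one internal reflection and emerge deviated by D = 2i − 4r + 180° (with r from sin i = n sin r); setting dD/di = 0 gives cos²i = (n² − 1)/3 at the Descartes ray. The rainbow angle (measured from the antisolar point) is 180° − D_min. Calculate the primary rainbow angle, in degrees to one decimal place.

42.4°

cos²i = (1.77156 − 1)/3 = 0.25719; i = arccos(0.50714) = 59.527°.
sin r = sin 59.527°/1.331 = 0.64753; r = 40.356°.
D_min = 2·59.527° − 4·40.356° + 180° = 137.630°.
Rainbow angle = 180° − D_min = 42.370°.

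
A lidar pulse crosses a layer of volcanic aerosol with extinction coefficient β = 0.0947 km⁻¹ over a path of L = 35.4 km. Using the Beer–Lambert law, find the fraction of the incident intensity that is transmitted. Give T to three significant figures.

τ = β·L = 0.0947 × 35.4 = 3.3524.
T = exp(−3.3524) = 0.0350.

0.0350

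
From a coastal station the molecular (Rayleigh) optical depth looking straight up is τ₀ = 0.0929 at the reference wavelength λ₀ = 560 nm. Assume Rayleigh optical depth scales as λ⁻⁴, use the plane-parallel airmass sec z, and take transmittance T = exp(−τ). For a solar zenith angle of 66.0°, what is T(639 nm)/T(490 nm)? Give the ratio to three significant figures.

Airmass: sec 66.0° = 2.4586.
τ(639 nm) = 0.0929 × (560/639)⁴ × 2.4586 = 0.0929 × 0.5899 × 2.4586 = 0.1347.
τ(490 nm) = 0.0929 × (560/490)⁴ × 2.4586 = 0.0929 × 1.7060 × 2.4586 = 0.3896.
T(639)/T(490) = exp(τ_B − τ_A) = exp(0.2549) = 1.2904.

1.29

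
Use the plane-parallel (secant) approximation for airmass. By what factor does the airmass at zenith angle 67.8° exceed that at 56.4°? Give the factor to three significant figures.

1.46

X(67.8°)/X(56.4°) = sec 67.8° / sec 56.4° = cos 56.4° / cos 67.8° = 0.5534/0.3778 = 1.4646.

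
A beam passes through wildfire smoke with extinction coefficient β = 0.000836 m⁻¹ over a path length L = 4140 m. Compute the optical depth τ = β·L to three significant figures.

τ = β·L = 0.000836 × 4140 = 3.4610.

3.46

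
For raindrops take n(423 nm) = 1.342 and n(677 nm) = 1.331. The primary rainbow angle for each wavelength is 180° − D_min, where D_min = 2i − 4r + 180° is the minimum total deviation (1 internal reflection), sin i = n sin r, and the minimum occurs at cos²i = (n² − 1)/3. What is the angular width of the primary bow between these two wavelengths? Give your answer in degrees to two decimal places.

At 423 nm (n = 1.342): cos²i = 0.26699 → i = 58.888°, r = 39.641°, D_min = 139.213°, rainbow angle = 40.787°.
At 677 nm (n = 1.331): cos²i = 0.25719 → i = 59.527°, r = 40.356°, D_min = 137.630°, rainbow angle = 42.370°.
Angular width = |40.787° − 42.370°| = 1.583°.

1.58°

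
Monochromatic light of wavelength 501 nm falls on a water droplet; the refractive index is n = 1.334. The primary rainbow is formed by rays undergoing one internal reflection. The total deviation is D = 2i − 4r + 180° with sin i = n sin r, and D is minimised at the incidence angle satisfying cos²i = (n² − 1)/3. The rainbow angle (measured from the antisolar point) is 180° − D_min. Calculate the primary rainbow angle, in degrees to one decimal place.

41.9°

cos²i = (1.77956 − 1)/3 = 0.25985; i = arccos(0.50976) = 59.352°.
sin r = sin 59.352°/1.334 = 0.64492; r = 40.159°.
D_min = 2·59.352° − 4·40.159° + 180° = 138.067°.
Rainbow angle = 180° − D_min = 41.933°.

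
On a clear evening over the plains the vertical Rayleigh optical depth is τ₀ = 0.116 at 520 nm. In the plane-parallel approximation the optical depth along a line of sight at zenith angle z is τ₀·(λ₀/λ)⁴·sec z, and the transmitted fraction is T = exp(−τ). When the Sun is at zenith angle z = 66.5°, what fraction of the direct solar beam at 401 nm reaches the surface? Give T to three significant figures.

sec 66.5° = 2.5078.
τ = 0.116 × (520/401)⁴ × 2.5078 = 0.116 × 2.8277 × 2.5078 = 0.8226.
T = exp(−0.8226) = 0.4393.

0.439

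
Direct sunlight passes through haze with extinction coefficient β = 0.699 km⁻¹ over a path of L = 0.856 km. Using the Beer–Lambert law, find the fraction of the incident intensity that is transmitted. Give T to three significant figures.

τ = β·L = 0.699 × 0.856 = 0.5983.
T = exp(−0.5983) = 0.5497.

0.550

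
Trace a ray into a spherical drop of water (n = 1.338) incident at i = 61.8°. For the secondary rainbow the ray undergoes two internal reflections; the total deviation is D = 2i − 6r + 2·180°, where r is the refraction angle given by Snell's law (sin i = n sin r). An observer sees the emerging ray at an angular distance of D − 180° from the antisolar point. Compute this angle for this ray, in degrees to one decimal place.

56.4°

sin r = sin 61.8° / 1.338 = 0.8813/1.338 = 0.6587; r = 41.20°.
D = 2·61.8° − 6·41.20° + 2·180° = 123.60° − 247.19° + 360° = 236.41°.
Angle from antisolar point = D − 180° = 56.41°.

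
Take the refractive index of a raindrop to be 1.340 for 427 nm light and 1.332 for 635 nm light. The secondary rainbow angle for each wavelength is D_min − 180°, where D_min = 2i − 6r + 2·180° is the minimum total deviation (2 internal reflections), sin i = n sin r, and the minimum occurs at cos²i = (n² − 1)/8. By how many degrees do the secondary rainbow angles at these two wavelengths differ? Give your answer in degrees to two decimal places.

2.08°

At 427 nm (n = 1.340): cos²i = 0.09945 → i = 71.618°, r = 45.088°, D_min = 232.709°, rainbow angle = 52.709°.
At 635 nm (n = 1.332): cos²i = 0.09678 → i = 71.875°, r = 45.520°, D_min = 230.628°, rainbow angle = 50.628°.
Angular width = |52.709° − 50.628°| = 2.080°.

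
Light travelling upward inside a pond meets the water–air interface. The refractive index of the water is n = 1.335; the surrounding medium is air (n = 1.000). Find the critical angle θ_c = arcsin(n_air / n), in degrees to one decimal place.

48.5°

sin θ_c = n_air / n = 1.000 / 1.335 = 0.7491.
θ_c = arcsin(0.7491) = 48.51°.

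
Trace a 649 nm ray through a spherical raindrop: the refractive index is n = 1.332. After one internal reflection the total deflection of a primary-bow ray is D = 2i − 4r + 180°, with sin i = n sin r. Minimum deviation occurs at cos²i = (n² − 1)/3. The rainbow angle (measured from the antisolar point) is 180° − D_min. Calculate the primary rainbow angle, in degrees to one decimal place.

42.2°

cos²i = (1.77422 − 1)/3 = 0.25807; i = arccos(0.50801) = 59.469°.
sin r = sin 59.469°/1.332 = 0.64666; r = 40.290°.
D_min = 2·59.469° − 4·40.290° + 180° = 137.776°.
Rainbow angle = 180° − D_min = 42.224°.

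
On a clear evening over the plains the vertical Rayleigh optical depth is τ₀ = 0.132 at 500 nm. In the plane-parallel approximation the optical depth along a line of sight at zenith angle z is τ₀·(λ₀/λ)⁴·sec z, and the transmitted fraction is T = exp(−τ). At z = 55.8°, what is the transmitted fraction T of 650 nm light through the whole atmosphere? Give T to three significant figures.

sec 55.8° = 1.7791.
τ = 0.132 × (500/650)⁴ × 1.7791 = 0.132 × 0.3501 × 1.7791 = 0.0822.
T = exp(−0.0822) = 0.9211.

0.921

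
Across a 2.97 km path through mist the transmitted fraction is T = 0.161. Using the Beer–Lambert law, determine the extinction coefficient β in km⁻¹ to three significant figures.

Beer–Lambert: T = exp(−βL) ⇒ β = −ln(T)/L = −ln(0.161)/2.97 = 1.8264/2.97 = 0.6149 km⁻¹.

0.615 km⁻¹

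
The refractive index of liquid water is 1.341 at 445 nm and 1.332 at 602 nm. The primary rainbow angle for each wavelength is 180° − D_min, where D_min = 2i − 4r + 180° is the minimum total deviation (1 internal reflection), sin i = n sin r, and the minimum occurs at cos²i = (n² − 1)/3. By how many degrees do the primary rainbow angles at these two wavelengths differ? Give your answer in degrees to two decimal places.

1.29°

At 445 nm (n = 1.341): cos²i = 0.26609 → i = 58.946°, r = 39.705°, D_min = 139.071°, rainbow angle = 40.929°.
At 602 nm (n = 1.332): cos²i = 0.25807 → i = 59.469°, r = 40.290°, D_min = 137.776°, rainbow angle = 42.224°.
Angular width = |40.929° − 42.224°| = 1.295°.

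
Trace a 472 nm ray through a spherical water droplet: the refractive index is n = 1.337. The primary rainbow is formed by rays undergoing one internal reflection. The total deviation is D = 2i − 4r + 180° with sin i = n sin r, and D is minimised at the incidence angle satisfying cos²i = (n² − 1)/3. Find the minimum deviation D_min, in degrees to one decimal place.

cos²i = (1.78757 − 1)/3 = 0.26252; i = arccos(0.51237) = 59.178°.
sin r = sin 59.178°/1.337 = 0.64231; r = 39.964°.
D_min = 2·59.178° − 4·39.964° + 180° = 138.500°.

138.5°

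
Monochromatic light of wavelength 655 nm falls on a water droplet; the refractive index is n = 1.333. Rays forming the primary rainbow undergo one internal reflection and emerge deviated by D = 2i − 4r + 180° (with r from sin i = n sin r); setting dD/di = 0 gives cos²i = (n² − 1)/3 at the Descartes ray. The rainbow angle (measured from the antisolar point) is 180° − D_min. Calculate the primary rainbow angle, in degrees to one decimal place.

42.1°

cos²i = (1.77689 − 1)/3 = 0.25896; i = arccos(0.50888) = 59.410°.
sin r = sin 59.410°/1.333 = 0.64579; r = 40.225°.
D_min = 2·59.410° − 4·40.225° + 180° = 137.922°.
Rainbow angle = 180° − D_min = 42.078°.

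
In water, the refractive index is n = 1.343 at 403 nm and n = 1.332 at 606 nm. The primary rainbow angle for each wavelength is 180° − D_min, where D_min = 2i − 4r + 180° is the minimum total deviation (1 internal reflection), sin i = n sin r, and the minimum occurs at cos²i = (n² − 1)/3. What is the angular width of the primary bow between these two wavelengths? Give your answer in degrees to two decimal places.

1.58°

At 403 nm (n = 1.343): cos²i = 0.26788 → i = 58.830°, r = 39.577°, D_min = 139.354°, rainbow angle = 40.646°.
At 606 nm (n = 1.332): cos²i = 0.25807 → i = 59.469°, r = 40.290°, D_min = 137.776°, rainbow angle = 42.224°.
Angular width = |40.646° − 42.224°| = 1.578°.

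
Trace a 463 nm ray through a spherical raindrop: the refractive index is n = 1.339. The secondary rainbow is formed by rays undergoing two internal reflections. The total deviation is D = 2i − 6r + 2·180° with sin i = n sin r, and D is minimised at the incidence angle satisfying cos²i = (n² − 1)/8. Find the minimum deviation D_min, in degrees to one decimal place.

232.5°

cos²i = (1.79292 − 1)/8 = 0.09912; i = arccos(0.31483) = 71.650°.
sin r = sin 71.650°/1.339 = 0.70885; r = 45.141°.
D_min = 2·71.650° − 6·45.141° + 360° = 232.451°.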